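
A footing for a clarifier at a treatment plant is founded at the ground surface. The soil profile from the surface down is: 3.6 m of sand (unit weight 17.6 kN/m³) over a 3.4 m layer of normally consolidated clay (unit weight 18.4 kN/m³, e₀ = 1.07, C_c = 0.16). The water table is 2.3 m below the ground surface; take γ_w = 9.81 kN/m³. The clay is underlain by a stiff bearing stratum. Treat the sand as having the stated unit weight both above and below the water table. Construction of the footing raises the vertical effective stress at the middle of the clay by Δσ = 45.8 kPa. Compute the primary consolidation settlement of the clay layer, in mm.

S_c ≈ 60.7 mm

Mid-depth of clay below the ground surface: z = 3.6 + 3.4/2 = 5.3 m.
Total vertical stress at mid-clay: σ_v = 17.6×3.6 + 18.4×1.7 = 94.64 kPa.
Pore pressure: u = 9.81×(5.3 − 2.3) = 29.43 kPa.
Initial effective stress: σ'_0 = σ_v − u = 94.64 − 29.43 = 65.21 kPa.
Final effective stress: σ'_f = σ'_0 + Δσ = 65.21 + 45.8 = 111.01 kPa.
Normally consolidated clay, so the full stress increment lies on the virgin compression line:
S_c = C_c·H/(1+e₀)·log₁₀(σ'_f/σ'_0) = 0.16×3.4/(1+1.07)×log₁₀(111.01/65.21)
    = 0.2628 × 0.23105 = 0.06072 m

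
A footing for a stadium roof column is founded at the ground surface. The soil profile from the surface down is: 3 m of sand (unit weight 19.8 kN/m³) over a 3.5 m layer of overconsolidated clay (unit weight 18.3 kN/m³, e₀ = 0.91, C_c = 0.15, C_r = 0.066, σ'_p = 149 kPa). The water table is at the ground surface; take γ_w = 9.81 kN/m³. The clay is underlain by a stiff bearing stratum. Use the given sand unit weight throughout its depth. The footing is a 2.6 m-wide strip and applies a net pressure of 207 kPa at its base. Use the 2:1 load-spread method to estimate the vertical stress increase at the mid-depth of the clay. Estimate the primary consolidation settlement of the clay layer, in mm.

S_c ≈ 50.9 mm

Mid-depth of clay below the ground surface: z = 3 + 3.5/2 = 4.75 m.
Total vertical stress at mid-clay: σ_v = 19.8×3 + 18.3×1.75 = 91.425 kPa.
Pore pressure: u = 9.81×(4.75 − 0) = 46.598 kPa.
Initial effective stress: σ'_0 = σ_v − u = 91.425 − 46.598 = 44.827 kPa.
Stress increase at mid-clay by the 2:1 spreading method:
Δσ = qB/(B+z) = 207×2.6/(2.6+4.75) = 73.224 kPa
Final effective stress: σ'_f = 44.827 + 73.224 = 118.05 kPa.
σ'_f = 118.05 ≤ σ'_p = 149 kPa, so the clay remains overconsolidated and only the recompression index applies:
S_c = C_r·H/(1+e₀)·log₁₀(σ'_f/σ'_0) = 0.066×3.5/1.91×log₁₀(118.05/44.827)
    = 0.12095 × 0.42053 = 0.05086 m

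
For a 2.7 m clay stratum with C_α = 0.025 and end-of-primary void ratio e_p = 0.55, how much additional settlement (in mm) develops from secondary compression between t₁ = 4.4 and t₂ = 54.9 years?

Secondary compression: S_s = C_α·H/(1+e_p)·log₁₀(t₂/t₁)
S_s = 0.025×2.7/(1+0.55)×log₁₀(54.9/4.4)
    = 0.04355 × 1.096 = 0.04773 m

S_s ≈ 47.7 mm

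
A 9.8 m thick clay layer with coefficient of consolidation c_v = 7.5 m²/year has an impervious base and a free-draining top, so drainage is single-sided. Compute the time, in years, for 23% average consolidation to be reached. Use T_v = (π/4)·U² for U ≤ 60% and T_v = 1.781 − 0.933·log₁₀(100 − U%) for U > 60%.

t ≈ 0.532 years

Drainage path length: H_d = H = 9.8 m (single drainage).
U ≤ 60%: T_v = (π/4)·U² = (π/4)×0.23² = 0.041548.
t = T_v·H_d²/c_v = 0.041548×9.8²/7.5 = 0.532 years.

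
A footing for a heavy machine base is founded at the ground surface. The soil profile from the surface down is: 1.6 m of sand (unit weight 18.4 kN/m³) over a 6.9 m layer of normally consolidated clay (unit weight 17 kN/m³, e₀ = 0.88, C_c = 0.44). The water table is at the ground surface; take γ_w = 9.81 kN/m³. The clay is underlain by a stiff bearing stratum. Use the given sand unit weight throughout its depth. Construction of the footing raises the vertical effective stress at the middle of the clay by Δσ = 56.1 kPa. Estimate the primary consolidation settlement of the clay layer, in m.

Mid-depth of clay below the ground surface: z = 1.6 + 6.9/2 = 5.05 m.
Total vertical stress at mid-clay: σ_v = 18.4×1.6 + 17×3.45 = 88.09 kPa.
Pore pressure: u = 9.81×(5.05 − 0) = 49.541 kPa.
Initial effective stress: σ'_0 = σ_v − u = 88.09 − 49.541 = 38.549 kPa.
Final effective stress: σ'_f = σ'_0 + Δσ = 38.549 + 56.1 = 94.649 kPa.
Normally consolidated clay, so the full stress increment lies on the virgin compression line:
S_c = C_c·H/(1+e₀)·log₁₀(σ'_f/σ'_0) = 0.44×6.9/(1+0.88)×log₁₀(94.649/38.549)
    = 1.6149 × 0.3901 = 0.63 m

S_c ≈ 0.63 m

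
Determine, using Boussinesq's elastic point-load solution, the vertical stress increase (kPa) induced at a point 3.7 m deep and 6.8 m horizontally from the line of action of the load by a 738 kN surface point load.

Boussinesq vertical stress below a point load on an elastic half-space:
Δσ_z = 3P/(2πz²) · [1 + (r/z)²]^(−5/2)
r/z = 6.8/3.7 = 1.8378; [1+(r/z)²]^(−5/2) = 0.02494.
Δσ_z = 3×738/(2π×3.7²) × 0.02494 = 25.739 × 0.02494 = 0.6419 kPa

Δσ_z ≈ 0.642 kPa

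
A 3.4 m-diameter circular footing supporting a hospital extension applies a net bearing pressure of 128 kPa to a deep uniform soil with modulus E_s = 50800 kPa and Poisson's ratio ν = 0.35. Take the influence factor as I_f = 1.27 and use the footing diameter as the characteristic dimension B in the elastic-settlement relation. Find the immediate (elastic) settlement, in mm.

Immediate (elastic) settlement: S_e = q·B·(1−ν²)/E_s · I_f.
S_e = 128 × 3.4 × (1 − 0.35²) / 50800 × 1.27
    = 128 × 3.4 × 0.8775 / 50800 × 1.27
    = 0.009547 m = 9.547 mm

S_e ≈ 9.55 mm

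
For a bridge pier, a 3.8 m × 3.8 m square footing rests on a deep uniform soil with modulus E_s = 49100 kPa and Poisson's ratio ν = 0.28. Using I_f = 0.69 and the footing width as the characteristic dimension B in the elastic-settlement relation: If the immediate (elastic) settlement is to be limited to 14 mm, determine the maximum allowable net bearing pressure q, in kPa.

q ≈ 284 kPa

S_e = q·B·(1−ν²)/E_s · I_f  ⇒  q = S_e·E_s / (B·(1−ν²)·I_f).
q = 0.014 × 49100 / (3.8 × 0.9216 × 0.69) = 284.5 kPa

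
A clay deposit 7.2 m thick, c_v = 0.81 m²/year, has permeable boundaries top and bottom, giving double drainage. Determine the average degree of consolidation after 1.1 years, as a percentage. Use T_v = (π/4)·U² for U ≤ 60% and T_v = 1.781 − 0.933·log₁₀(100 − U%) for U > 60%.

Drainage path length: H_d = H/2 = 3.6 m (double drainage).
T_v = c_v·t/H_d² = 0.81×1.1/3.6² = 0.06875.
T_v = 0.06875 corresponds to the U ≤ 60% branch:
U = √(4T_v/π) = 0.2959

U ≈ 29.6 %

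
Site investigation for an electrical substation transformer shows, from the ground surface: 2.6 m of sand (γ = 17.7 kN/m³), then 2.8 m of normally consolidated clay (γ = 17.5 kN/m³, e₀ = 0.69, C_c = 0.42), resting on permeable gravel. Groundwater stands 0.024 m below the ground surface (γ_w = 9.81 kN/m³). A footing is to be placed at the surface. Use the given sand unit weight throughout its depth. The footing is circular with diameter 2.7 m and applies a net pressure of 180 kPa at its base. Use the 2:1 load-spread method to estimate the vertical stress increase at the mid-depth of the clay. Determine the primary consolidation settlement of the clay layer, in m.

S_c ≈ 0.198 m

Mid-depth of clay below the ground surface: z = 2.6 + 2.8/2 = 4 m.
Total vertical stress at mid-clay: σ_v = 17.7×2.6 + 17.5×1.4 = 70.52 kPa.
Pore pressure: u = 9.81×(4 − 0.024) = 39.005 kPa.
Initial effective stress: σ'_0 = σ_v − u = 70.52 − 39.005 = 31.515 kPa.
Stress increase at mid-clay by the 2:1 spreading method:
Δσ ≈ qD²/(D+z)² = 180×2.7²/(2.7+4)² = 29.231 kPa
Final effective stress: σ'_f = σ'_0 + Δσ = 31.515 + 29.231 = 60.746 kPa.
Normally consolidated clay, so the full stress increment lies on the virgin compression line:
S_c = C_c·H/(1+e₀)·log₁₀(σ'_f/σ'_0) = 0.42×2.8/(1+0.69)×log₁₀(60.746/31.515)
    = 0.69586 × 0.285 = 0.1983 m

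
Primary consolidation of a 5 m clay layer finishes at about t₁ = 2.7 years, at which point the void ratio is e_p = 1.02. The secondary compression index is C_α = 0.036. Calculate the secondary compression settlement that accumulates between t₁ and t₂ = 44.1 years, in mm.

Secondary compression: S_s = C_α·H/(1+e_p)·log₁₀(t₂/t₁)
S_s = 0.036×5/(1+1.02)×log₁₀(44.1/2.7)
    = 0.08911 × 1.213 = 0.1081 m

S_s ≈ 108 mm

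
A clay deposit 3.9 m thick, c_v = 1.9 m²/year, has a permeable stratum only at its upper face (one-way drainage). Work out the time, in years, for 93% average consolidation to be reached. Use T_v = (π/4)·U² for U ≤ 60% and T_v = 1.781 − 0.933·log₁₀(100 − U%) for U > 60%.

t ≈ 7.95 years

Drainage path length: H_d = H = 3.9 m (single drainage).
U > 60%: T_v = 1.781 − 0.933·log₁₀(100 − 93) = 0.99252.
t = T_v·H_d²/c_v = 0.99252×3.9²/1.9 = 7.945 years.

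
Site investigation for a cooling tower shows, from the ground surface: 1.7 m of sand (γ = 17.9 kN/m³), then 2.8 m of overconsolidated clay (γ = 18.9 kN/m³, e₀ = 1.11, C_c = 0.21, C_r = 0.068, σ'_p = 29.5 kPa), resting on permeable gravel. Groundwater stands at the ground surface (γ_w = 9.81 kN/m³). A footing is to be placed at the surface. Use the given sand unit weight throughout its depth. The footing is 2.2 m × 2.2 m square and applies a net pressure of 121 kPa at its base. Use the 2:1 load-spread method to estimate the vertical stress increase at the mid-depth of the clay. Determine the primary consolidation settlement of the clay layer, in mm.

Mid-depth of clay below the ground surface: z = 1.7 + 2.8/2 = 3.1 m.
Total vertical stress at mid-clay: σ_v = 17.9×1.7 + 18.9×1.4 = 56.89 kPa.
Pore pressure: u = 9.81×(3.1 − 0) = 30.411 kPa.
Initial effective stress: σ'_0 = σ_v − u = 56.89 − 30.411 = 26.479 kPa.
Stress increase at mid-clay by the 2:1 spreading method:
Δσ = qBL/((B+z)(L+z)) = 121×2.2×2.2/((2.2+3.1)(2.2+3.1)) = 20.849 kPa
Final effective stress: σ'_f = 26.479 + 20.849 = 47.328 kPa.
σ'_f = 47.328 > σ'_p = 29.5 kPa, so the stress path crosses the preconsolidation pressure — recompression up to σ'_p, then virgin compression beyond:
S_c = H/(1+e₀)·[C_r·log₁₀(σ'_p/σ'_0) + C_c·log₁₀(σ'_f/σ'_p)]
    = 2.8/2.11 × [0.068×log₁₀(29.5/26.479) + 0.21×log₁₀(47.328/29.5)]
    = 1.327 × [0.0031906 + 0.043112] = 0.06144 m

S_c ≈ 61.4 mm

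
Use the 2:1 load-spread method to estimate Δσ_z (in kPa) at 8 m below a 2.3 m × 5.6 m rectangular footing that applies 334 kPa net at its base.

Δσ_z ≈ 30.7 kPa

By the 2:1 method the load spreads at 1 horizontal : 2 vertical, so at depth z the loaded area has grown by z in each plan dimension:
Δσ = qBL/((B+z)(L+z)) = 334×2.3×5.6/((2.3+8)(5.6+8)) = 30.71 kPa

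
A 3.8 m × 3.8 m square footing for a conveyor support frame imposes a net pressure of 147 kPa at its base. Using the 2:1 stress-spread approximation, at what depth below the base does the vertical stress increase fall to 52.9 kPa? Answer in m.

2:1 spreading — at depth z the loaded area has grown by z in each plan dimension:
qB²/(B+z)² = Δσ_z ⇒ z = B(√(q/Δσ_z) − 1) = 3.8×(√(147/52.9) − 1) = 2.535 m

z ≈ 2.53 m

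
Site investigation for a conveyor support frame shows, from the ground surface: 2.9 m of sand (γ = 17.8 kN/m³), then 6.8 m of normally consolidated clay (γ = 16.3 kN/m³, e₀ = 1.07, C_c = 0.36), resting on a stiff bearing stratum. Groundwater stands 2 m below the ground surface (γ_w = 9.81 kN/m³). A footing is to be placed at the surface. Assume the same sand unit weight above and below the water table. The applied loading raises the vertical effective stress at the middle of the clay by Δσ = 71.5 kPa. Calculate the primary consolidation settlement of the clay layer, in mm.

S_c ≈ 382 mm

Mid-depth of clay below the ground surface: z = 2.9 + 6.8/2 = 6.3 m.
Total vertical stress at mid-clay: σ_v = 17.8×2.9 + 16.3×3.4 = 107.04 kPa.
Pore pressure: u = 9.81×(6.3 − 2) = 42.183 kPa.
Initial effective stress: σ'_0 = σ_v − u = 107.04 − 42.183 = 64.857 kPa.
Final effective stress: σ'_f = σ'_0 + Δσ = 64.857 + 71.5 = 136.36 kPa.
Normally consolidated clay, so the full stress increment lies on the virgin compression line:
S_c = C_c·H/(1+e₀)·log₁₀(σ'_f/σ'_0) = 0.36×6.8/(1+1.07)×log₁₀(136.36/64.857)
    = 1.1826 × 0.32273 = 0.3817 m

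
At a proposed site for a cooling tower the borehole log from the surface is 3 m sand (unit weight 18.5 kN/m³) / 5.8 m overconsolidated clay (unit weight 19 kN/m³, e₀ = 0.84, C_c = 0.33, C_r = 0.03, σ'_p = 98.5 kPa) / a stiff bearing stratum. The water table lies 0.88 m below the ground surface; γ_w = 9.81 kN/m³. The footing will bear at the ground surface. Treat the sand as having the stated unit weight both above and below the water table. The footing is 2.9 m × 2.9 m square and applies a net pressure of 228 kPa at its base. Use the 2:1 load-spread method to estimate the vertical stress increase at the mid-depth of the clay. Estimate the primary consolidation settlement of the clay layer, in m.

Mid-depth of clay below the ground surface: z = 3 + 5.8/2 = 5.9 m.
Total vertical stress at mid-clay: σ_v = 18.5×3 + 19×2.9 = 110.6 kPa.
Pore pressure: u = 9.81×(5.9 − 0.88) = 49.246 kPa.
Initial effective stress: σ'_0 = σ_v − u = 110.6 − 49.246 = 61.354 kPa.
Stress increase at mid-clay by the 2:1 spreading method:
Δσ = qBL/((B+z)(L+z)) = 228×2.9×2.9/((2.9+5.9)(2.9+5.9)) = 24.761 kPa
Final effective stress: σ'_f = 61.354 + 24.761 = 86.115 kPa.
σ'_f = 86.115 ≤ σ'_p = 98.5 kPa, so the clay remains overconsolidated and only the recompression index applies:
S_c = C_r·H/(1+e₀)·log₁₀(σ'_f/σ'_0) = 0.03×5.8/1.84×log₁₀(86.115/61.354)
    = 0.094566 × 0.14724 = 0.01392 m

S_c ≈ 0.0139 m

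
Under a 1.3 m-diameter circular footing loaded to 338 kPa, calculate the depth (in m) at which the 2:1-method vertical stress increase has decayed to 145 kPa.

2:1 spreading — at depth z the loaded area has grown by z in each plan dimension:
qD²/(D+z)² = Δσ_z ⇒ z = D(√(q/Δσ_z) − 1) = 1.3×(√(338/145) − 1) = 0.6848 m

z ≈ 0.685 m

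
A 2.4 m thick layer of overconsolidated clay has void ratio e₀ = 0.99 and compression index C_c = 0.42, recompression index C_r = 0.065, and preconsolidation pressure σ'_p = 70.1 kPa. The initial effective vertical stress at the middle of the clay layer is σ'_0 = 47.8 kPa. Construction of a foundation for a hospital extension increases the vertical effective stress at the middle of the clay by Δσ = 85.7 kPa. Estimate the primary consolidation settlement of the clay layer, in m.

Final effective stress: σ'_f = 47.8 + 85.7 = 133.5 kPa.
σ'_f = 133.5 > σ'_p = 70.1 kPa, so the stress path crosses the preconsolidation pressure — recompression up to σ'_p, then virgin compression beyond:
S_c = H/(1+e₀)·[C_r·log₁₀(σ'_p/σ'_0) + C_c·log₁₀(σ'_f/σ'_p)]
    = 2.4/1.99 × [0.065×log₁₀(70.1/47.8) + 0.42×log₁₀(133.5/70.1)]
    = 1.206 × [0.010809 + 0.1175] = 0.1547 m

S_c ≈ 0.155 m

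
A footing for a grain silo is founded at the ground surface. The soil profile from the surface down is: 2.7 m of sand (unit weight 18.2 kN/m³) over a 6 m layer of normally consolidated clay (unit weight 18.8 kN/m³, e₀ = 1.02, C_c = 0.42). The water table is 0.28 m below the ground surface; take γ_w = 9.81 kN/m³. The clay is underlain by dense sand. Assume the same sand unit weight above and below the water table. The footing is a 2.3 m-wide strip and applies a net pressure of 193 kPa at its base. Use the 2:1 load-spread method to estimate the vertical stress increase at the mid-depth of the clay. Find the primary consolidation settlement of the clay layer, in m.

S_c ≈ 0.391 m

Mid-depth of clay below the ground surface: z = 2.7 + 6/2 = 5.7 m.
Total vertical stress at mid-clay: σ_v = 18.2×2.7 + 18.8×3 = 105.54 kPa.
Pore pressure: u = 9.81×(5.7 − 0.28) = 53.17 kPa.
Initial effective stress: σ'_0 = σ_v − u = 105.54 − 53.17 = 52.37 kPa.
Stress increase at mid-clay by the 2:1 spreading method:
Δσ = qB/(B+z) = 193×2.3/(2.3+5.7) = 55.487 kPa
Final effective stress: σ'_f = σ'_0 + Δσ = 52.37 + 55.487 = 107.86 kPa.
Normally consolidated clay, so the full stress increment lies on the virgin compression line:
S_c = C_c·H/(1+e₀)·log₁₀(σ'_f/σ'_0) = 0.42×6/(1+1.02)×log₁₀(107.86/52.37)
    = 1.2475 × 0.31378 = 0.3914 m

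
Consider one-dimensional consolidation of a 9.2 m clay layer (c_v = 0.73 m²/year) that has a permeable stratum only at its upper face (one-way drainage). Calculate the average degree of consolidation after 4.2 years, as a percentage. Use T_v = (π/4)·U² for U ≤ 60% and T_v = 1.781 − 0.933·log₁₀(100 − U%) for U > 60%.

Drainage path length: H_d = H = 9.2 m (single drainage).
T_v = c_v·t/H_d² = 0.73×4.2/9.2² = 0.036224.
T_v = 0.036224 corresponds to the U ≤ 60% branch:
U = √(4T_v/π) = 0.2148

U ≈ 21.5 %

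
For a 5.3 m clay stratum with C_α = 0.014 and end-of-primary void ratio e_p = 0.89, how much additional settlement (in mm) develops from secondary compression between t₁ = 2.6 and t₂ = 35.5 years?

S_s ≈ 44.6 mm

Secondary compression: S_s = C_α·H/(1+e_p)·log₁₀(t₂/t₁)
S_s = 0.014×5.3/(1+0.89)×log₁₀(35.5/2.6)
    = 0.03926 × 1.135 = 0.04457 m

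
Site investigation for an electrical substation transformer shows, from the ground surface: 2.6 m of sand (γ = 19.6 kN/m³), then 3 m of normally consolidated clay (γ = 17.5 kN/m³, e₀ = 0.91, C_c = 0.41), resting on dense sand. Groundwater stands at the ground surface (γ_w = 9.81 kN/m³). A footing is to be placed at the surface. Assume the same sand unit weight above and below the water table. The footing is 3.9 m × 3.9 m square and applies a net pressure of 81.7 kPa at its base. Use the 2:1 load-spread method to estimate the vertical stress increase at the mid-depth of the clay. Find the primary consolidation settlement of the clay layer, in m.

S_c ≈ 0.118 m

Mid-depth of clay below the ground surface: z = 2.6 + 3/2 = 4.1 m.
Total vertical stress at mid-clay: σ_v = 19.6×2.6 + 17.5×1.5 = 77.21 kPa.
Pore pressure: u = 9.81×(4.1 − 0) = 40.221 kPa.
Initial effective stress: σ'_0 = σ_v − u = 77.21 − 40.221 = 36.989 kPa.
Stress increase at mid-clay by the 2:1 spreading method:
Δσ = qBL/((B+z)(L+z)) = 81.7×3.9×3.9/((3.9+4.1)(3.9+4.1)) = 19.417 kPa
Final effective stress: σ'_f = σ'_0 + Δσ = 36.989 + 19.417 = 56.406 kPa.
Normally consolidated clay, so the full stress increment lies on the virgin compression line:
S_c = C_c·H/(1+e₀)·log₁₀(σ'_f/σ'_0) = 0.41×3/(1+0.91)×log₁₀(56.406/36.989)
    = 0.64398 × 0.18325 = 0.118 m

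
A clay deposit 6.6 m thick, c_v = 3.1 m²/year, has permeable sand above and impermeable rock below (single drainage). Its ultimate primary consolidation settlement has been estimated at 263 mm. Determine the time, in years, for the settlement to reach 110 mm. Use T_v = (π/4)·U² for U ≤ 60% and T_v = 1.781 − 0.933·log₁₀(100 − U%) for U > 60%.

t ≈ 1.93 years

Drainage path length: H_d = H = 6.6 m (single drainage).
U = S(t)/S_ult = 110/263 = 0.4183.
U ≤ 60%: T_v = (π/4)·U² = (π/4)×0.41825² = 0.13739.
t = T_v·H_d²/c_v = 0.13739×6.6²/3.1 = 1.931 years.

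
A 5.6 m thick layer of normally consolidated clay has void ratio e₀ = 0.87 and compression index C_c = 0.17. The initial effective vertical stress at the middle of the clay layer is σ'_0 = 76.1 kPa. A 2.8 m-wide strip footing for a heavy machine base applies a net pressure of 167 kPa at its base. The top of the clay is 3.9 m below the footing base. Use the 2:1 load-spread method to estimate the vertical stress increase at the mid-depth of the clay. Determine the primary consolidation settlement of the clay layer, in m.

Mid-depth of clay below the footing base: z = 3.9 + 5.6/2 = 6.7 m.
Stress increase at mid-clay by the 2:1 spreading method:
Δσ = qB/(B+z) = 167×2.8/(2.8+6.7) = 49.221 kPa
Final effective stress: σ'_f = σ'_0 + Δσ = 76.1 + 49.221 = 125.32 kPa.
Normally consolidated clay, so the full stress increment lies on the virgin compression line:
S_c = C_c·H/(1+e₀)·log₁₀(σ'_f/σ'_0) = 0.17×5.6/(1+0.87)×log₁₀(125.32/76.1)
    = 0.50909 × 0.21664 = 0.1103 m

S_c ≈ 0.11 m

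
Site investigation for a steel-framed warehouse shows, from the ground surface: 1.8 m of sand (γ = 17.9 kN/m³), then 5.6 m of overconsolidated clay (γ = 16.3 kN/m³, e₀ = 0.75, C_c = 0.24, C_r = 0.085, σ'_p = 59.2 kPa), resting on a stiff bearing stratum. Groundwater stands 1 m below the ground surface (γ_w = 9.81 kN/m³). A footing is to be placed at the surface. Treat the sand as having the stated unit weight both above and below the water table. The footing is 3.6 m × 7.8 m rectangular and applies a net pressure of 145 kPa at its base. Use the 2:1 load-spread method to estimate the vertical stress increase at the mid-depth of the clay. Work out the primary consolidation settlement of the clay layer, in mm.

Mid-depth of clay below the ground surface: z = 1.8 + 5.6/2 = 4.6 m.
Total vertical stress at mid-clay: σ_v = 17.9×1.8 + 16.3×2.8 = 77.86 kPa.
Pore pressure: u = 9.81×(4.6 − 1) = 35.316 kPa.
Initial effective stress: σ'_0 = σ_v − u = 77.86 − 35.316 = 42.544 kPa.
Stress increase at mid-clay by the 2:1 spreading method:
Δσ = qBL/((B+z)(L+z)) = 145×3.6×7.8/((3.6+4.6)(7.8+4.6)) = 40.043 kPa
Final effective stress: σ'_f = 42.544 + 40.043 = 82.587 kPa.
σ'_f = 82.587 > σ'_p = 59.2 kPa, so the stress path crosses the preconsolidation pressure — recompression up to σ'_p, then virgin compression beyond:
S_c = H/(1+e₀)·[C_r·log₁₀(σ'_p/σ'_0) + C_c·log₁₀(σ'_f/σ'_p)]
    = 5.6/1.75 × [0.085×log₁₀(59.2/42.544) + 0.24×log₁₀(82.587/59.2)]
    = 3.2 × [0.012196 + 0.034702] = 0.1501 m

S_c ≈ 150 mm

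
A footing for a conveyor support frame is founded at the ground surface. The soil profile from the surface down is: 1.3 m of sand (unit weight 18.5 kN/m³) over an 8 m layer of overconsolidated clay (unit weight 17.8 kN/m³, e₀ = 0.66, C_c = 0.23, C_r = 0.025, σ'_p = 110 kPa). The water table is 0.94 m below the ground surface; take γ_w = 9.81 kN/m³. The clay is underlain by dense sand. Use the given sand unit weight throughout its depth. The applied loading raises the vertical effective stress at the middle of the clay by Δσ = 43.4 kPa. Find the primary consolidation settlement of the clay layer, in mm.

S_c ≈ 31.5 mm

Mid-depth of clay below the ground surface: z = 1.3 + 8/2 = 5.3 m.
Total vertical stress at mid-clay: σ_v = 18.5×1.3 + 17.8×4 = 95.25 kPa.
Pore pressure: u = 9.81×(5.3 − 0.94) = 42.772 kPa.
Initial effective stress: σ'_0 = σ_v − u = 95.25 − 42.772 = 52.478 kPa.
Final effective stress: σ'_f = 52.478 + 43.4 = 95.878 kPa.
σ'_f = 95.878 ≤ σ'_p = 110 kPa, so the clay remains overconsolidated and only the recompression index applies:
S_c = C_r·H/(1+e₀)·log₁₀(σ'_f/σ'_0) = 0.025×8/1.66×log₁₀(95.878/52.478)
    = 0.12048 × 0.26174 = 0.03154 m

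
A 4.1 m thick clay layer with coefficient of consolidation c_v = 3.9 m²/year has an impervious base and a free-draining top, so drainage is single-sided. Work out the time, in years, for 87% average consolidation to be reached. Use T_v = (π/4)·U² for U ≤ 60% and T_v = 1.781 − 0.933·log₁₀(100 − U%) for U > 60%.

t ≈ 3.2 years

Drainage path length: H_d = H = 4.1 m (single drainage).
U > 60%: T_v = 1.781 − 0.933·log₁₀(100 − 87) = 0.74169.
t = T_v·H_d²/c_v = 0.74169×4.1²/3.9 = 3.197 years.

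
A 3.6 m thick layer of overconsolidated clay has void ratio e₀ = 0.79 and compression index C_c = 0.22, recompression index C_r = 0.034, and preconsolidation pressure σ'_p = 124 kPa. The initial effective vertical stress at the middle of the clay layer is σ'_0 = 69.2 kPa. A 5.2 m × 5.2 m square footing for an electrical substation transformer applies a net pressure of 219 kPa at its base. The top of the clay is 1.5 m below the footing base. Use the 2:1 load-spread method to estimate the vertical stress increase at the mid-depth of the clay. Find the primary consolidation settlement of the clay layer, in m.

Mid-depth of clay below the footing base: z = 1.5 + 3.6/2 = 3.3 m.
Stress increase at mid-clay by the 2:1 spreading method:
Δσ = qBL/((B+z)(L+z)) = 219×5.2×5.2/((5.2+3.3)(5.2+3.3)) = 81.962 kPa
Final effective stress: σ'_f = 69.2 + 81.962 = 151.16 kPa.
σ'_f = 151.16 > σ'_p = 124 kPa, so the stress path crosses the preconsolidation pressure — recompression up to σ'_p, then virgin compression beyond:
S_c = H/(1+e₀)·[C_r·log₁₀(σ'_p/σ'_0) + C_c·log₁₀(σ'_f/σ'_p)]
    = 3.6/1.79 × [0.034×log₁₀(124/69.2) + 0.22×log₁₀(151.16/124)]
    = 2.0112 × [0.0086127 + 0.018923] = 0.05538 m

S_c ≈ 0.0554 m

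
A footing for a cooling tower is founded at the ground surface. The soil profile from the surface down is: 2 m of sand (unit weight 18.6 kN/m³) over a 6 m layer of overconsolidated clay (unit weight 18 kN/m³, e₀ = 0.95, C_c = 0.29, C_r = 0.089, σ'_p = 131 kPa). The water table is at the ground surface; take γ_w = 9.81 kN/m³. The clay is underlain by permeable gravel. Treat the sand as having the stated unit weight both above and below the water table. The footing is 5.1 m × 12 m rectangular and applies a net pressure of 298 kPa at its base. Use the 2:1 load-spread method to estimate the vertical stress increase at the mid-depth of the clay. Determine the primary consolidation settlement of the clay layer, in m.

Mid-depth of clay below the ground surface: z = 2 + 6/2 = 5 m.
Total vertical stress at mid-clay: σ_v = 18.6×2 + 18×3 = 91.2 kPa.
Pore pressure: u = 9.81×(5 − 0) = 49.05 kPa.
Initial effective stress: σ'_0 = σ_v − u = 91.2 − 49.05 = 42.15 kPa.
Stress increase at mid-clay by the 2:1 spreading method:
Δσ = qBL/((B+z)(L+z)) = 298×5.1×12/((5.1+5)(12+5)) = 106.22 kPa
Final effective stress: σ'_f = 42.15 + 106.22 = 148.37 kPa.
σ'_f = 148.37 > σ'_p = 131 kPa, so the stress path crosses the preconsolidation pressure — recompression up to σ'_p, then virgin compression beyond:
S_c = H/(1+e₀)·[C_r·log₁₀(σ'_p/σ'_0) + C_c·log₁₀(σ'_f/σ'_p)]
    = 6/1.95 × [0.089×log₁₀(131/42.15) + 0.29×log₁₀(148.37/131)]
    = 3.0769 × [0.04383 + 0.015682] = 0.1831 m

S_c ≈ 0.183 m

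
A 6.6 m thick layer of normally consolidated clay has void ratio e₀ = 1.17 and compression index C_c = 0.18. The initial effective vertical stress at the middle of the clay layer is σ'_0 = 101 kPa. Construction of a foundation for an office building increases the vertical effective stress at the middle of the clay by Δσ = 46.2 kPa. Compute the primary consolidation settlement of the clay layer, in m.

Final effective stress: σ'_f = σ'_0 + Δσ = 101 + 46.2 = 147.2 kPa.
Normally consolidated clay, so the full stress increment lies on the virgin compression line:
S_c = C_c·H/(1+e₀)·log₁₀(σ'_f/σ'_0) = 0.18×6.6/(1+1.17)×log₁₀(147.2/101)
    = 0.54747 × 0.16359 = 0.08956 m

S_c ≈ 0.0896 m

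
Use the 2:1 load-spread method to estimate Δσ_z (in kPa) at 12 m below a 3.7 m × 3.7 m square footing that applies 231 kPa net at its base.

By the 2:1 method the load spreads at 1 horizontal : 2 vertical, so at depth z the loaded area has grown by z in each plan dimension:
Δσ = qBL/((B+z)(L+z)) = 231×3.7×3.7/((3.7+12)(3.7+12)) = 12.83 kPa

Δσ_z ≈ 12.8 kPa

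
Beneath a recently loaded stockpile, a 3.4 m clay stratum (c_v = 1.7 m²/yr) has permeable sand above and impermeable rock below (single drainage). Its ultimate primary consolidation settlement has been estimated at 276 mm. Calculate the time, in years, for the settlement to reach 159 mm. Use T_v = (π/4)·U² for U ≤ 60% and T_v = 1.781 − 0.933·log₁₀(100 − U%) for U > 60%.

t ≈ 1.77 years

Drainage path length: H_d = H = 3.4 m (single drainage).
U = S(t)/S_ult = 159/276 = 0.5761.
U ≤ 60%: T_v = (π/4)·U² = (π/4)×0.57609² = 0.26065.
t = T_v·H_d²/c_v = 0.26065×3.4²/1.7 = 1.772 years.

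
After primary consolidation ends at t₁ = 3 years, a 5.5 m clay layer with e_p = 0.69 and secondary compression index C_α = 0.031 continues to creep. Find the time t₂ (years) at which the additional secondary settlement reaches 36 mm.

t₂ ≈ 6.82 years

S_s = C_α·H/(1+e_p)·log₁₀(t₂/t₁) ⇒ log₁₀(t₂/t₁) = S_s·(1+e_p)/(C_α·H).
log₁₀(t₂/t₁) = 0.036 × (1+0.69) / (0.031×5.5) = 0.3568
t₂ = t₁ × 10^0.3568 = 3 × 2.274 = 6.823 years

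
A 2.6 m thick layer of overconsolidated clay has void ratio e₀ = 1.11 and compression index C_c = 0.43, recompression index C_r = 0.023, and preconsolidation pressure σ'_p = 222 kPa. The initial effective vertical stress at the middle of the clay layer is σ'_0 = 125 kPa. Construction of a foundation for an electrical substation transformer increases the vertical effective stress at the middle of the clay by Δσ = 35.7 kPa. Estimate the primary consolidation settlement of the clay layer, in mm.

Final effective stress: σ'_f = 125 + 35.7 = 160.7 kPa.
σ'_f = 160.7 ≤ σ'_p = 222 kPa, so the clay remains overconsolidated and only the recompression index applies:
S_c = C_r·H/(1+e₀)·log₁₀(σ'_f/σ'_0) = 0.023×2.6/2.11×log₁₀(160.7/125)
    = 0.028341 × 0.10911 = 0.003092 m

S_c ≈ 3.09 mm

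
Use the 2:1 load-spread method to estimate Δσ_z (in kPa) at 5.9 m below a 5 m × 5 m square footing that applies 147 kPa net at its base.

Δσ_z ≈ 30.9 kPa

By the 2:1 method the load spreads at 1 horizontal : 2 vertical, so at depth z the loaded area has grown by z in each plan dimension:
Δσ = qBL/((B+z)(L+z)) = 147×5×5/((5+5.9)(5+5.9)) = 30.932 kPa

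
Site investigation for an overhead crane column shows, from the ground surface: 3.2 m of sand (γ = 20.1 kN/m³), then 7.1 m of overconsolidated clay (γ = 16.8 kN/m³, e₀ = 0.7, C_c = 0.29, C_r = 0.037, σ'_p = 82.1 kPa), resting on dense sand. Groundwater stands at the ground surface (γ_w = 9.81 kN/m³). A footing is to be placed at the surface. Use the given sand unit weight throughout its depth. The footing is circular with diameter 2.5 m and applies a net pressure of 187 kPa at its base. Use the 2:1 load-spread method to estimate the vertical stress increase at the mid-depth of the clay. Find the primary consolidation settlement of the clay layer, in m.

S_c ≈ 0.0143 m

Mid-depth of clay below the ground surface: z = 3.2 + 7.1/2 = 6.75 m.
Total vertical stress at mid-clay: σ_v = 20.1×3.2 + 16.8×3.55 = 123.96 kPa.
Pore pressure: u = 9.81×(6.75 − 0) = 66.218 kPa.
Initial effective stress: σ'_0 = σ_v − u = 123.96 − 66.218 = 57.742 kPa.
Stress increase at mid-clay by the 2:1 spreading method:
Δσ ≈ qD²/(D+z)² = 187×2.5²/(2.5+6.75)² = 13.66 kPa
Final effective stress: σ'_f = 57.742 + 13.66 = 71.402 kPa.
σ'_f = 71.402 ≤ σ'_p = 82.1 kPa, so the clay remains overconsolidated and only the recompression index applies:
S_c = C_r·H/(1+e₀)·log₁₀(σ'_f/σ'_0) = 0.037×7.1/1.7×log₁₀(71.402/57.742)
    = 0.15453 × 0.092219 = 0.01425 m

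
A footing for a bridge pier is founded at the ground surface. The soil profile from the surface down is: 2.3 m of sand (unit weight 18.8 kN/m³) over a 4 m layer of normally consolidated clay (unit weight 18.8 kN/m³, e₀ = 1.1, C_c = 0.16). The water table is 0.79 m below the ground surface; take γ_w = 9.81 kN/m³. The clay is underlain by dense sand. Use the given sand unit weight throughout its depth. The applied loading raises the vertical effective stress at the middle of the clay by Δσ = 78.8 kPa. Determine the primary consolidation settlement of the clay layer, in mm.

Mid-depth of clay below the ground surface: z = 2.3 + 4/2 = 4.3 m.
Total vertical stress at mid-clay: σ_v = 18.8×2.3 + 18.8×2 = 80.84 kPa.
Pore pressure: u = 9.81×(4.3 − 0.79) = 34.433 kPa.
Initial effective stress: σ'_0 = σ_v − u = 80.84 − 34.433 = 46.407 kPa.
Final effective stress: σ'_f = σ'_0 + Δσ = 46.407 + 78.8 = 125.21 kPa.
Normally consolidated clay, so the full stress increment lies on the virgin compression line:
S_c = C_c·H/(1+e₀)·log₁₀(σ'_f/σ'_0) = 0.16×4/(1+1.1)×log₁₀(125.21/46.407)
    = 0.30476 × 0.43106 = 0.1314 m

S_c ≈ 131 mm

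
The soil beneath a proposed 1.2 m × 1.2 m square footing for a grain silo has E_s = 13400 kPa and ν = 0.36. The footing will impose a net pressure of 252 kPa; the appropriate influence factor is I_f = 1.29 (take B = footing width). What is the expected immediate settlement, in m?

S_e ≈ 0.0253 m

Immediate (elastic) settlement: S_e = q·B·(1−ν²)/E_s · I_f.
S_e = 252 × 1.2 × (1 − 0.36²) / 13400 × 1.29
    = 252 × 1.2 × 0.8704 / 13400 × 1.29
    = 0.02534 m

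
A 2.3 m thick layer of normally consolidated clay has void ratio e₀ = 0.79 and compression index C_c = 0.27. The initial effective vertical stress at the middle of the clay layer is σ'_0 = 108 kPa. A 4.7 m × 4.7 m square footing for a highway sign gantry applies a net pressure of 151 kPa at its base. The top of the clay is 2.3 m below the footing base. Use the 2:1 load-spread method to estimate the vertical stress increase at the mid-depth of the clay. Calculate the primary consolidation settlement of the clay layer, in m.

S_c ≈ 0.0575 m

Mid-depth of clay below the footing base: z = 2.3 + 2.3/2 = 3.45 m.
Stress increase at mid-clay by the 2:1 spreading method:
Δσ = qBL/((B+z)(L+z)) = 151×4.7×4.7/((4.7+3.45)(4.7+3.45)) = 50.218 kPa
Final effective stress: σ'_f = σ'_0 + Δσ = 108 + 50.218 = 158.22 kPa.
Normally consolidated clay, so the full stress increment lies on the virgin compression line:
S_c = C_c·H/(1+e₀)·log₁₀(σ'_f/σ'_0) = 0.27×2.3/(1+0.79)×log₁₀(158.22/108)
    = 0.34693 × 0.16584 = 0.05753 m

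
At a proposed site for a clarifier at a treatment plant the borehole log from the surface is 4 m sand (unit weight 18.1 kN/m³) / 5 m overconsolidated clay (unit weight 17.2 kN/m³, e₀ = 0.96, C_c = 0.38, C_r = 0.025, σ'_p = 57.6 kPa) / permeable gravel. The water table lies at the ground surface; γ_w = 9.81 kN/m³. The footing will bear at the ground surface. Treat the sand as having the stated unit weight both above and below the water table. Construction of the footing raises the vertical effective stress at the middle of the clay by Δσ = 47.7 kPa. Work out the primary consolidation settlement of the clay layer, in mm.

S_c ≈ 232 mm

Mid-depth of clay below the ground surface: z = 4 + 5/2 = 6.5 m.
Total vertical stress at mid-clay: σ_v = 18.1×4 + 17.2×2.5 = 115.4 kPa.
Pore pressure: u = 9.81×(6.5 − 0) = 63.765 kPa.
Initial effective stress: σ'_0 = σ_v − u = 115.4 − 63.765 = 51.635 kPa.
Final effective stress: σ'_f = 51.635 + 47.7 = 99.335 kPa.
σ'_f = 99.335 > σ'_p = 57.6 kPa, so the stress path crosses the preconsolidation pressure — recompression up to σ'_p, then virgin compression beyond:
S_c = H/(1+e₀)·[C_r·log₁₀(σ'_p/σ'_0) + C_c·log₁₀(σ'_f/σ'_p)]
    = 5/1.96 × [0.025×log₁₀(57.6/51.635) + 0.38×log₁₀(99.335/57.6)]
    = 2.551 × [0.001187 + 0.089938] = 0.2325 m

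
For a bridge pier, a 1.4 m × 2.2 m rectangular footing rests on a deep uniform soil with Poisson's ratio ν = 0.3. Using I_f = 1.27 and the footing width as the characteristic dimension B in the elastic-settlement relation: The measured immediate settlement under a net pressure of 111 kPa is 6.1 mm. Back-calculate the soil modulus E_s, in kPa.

S_e = q·B·(1−ν²)/E_s · I_f  ⇒  E_s = q·B·(1−ν²)·I_f / S_e.
E_s = 111 × 1.4 × 0.91 × 1.27 / 0.0061 = 29440 kPa

E_s ≈ 29400 kPa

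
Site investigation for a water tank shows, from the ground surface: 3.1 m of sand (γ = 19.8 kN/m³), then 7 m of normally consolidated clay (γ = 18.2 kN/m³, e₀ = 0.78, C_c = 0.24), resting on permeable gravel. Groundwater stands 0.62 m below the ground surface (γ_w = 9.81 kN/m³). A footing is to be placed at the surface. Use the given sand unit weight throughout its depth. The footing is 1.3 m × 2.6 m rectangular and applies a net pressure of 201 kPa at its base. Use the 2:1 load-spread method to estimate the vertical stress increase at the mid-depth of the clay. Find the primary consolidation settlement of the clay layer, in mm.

S_c ≈ 54 mm

Mid-depth of clay below the ground surface: z = 3.1 + 7/2 = 6.6 m.
Total vertical stress at mid-clay: σ_v = 19.8×3.1 + 18.2×3.5 = 125.08 kPa.
Pore pressure: u = 9.81×(6.6 − 0.62) = 58.664 kPa.
Initial effective stress: σ'_0 = σ_v − u = 125.08 − 58.664 = 66.416 kPa.
Stress increase at mid-clay by the 2:1 spreading method:
Δσ = qBL/((B+z)(L+z)) = 201×1.3×2.6/((1.3+6.6)(2.6+6.6)) = 9.3476 kPa
Final effective stress: σ'_f = σ'_0 + Δσ = 66.416 + 9.3476 = 75.764 kPa.
Normally consolidated clay, so the full stress increment lies on the virgin compression line:
S_c = C_c·H/(1+e₀)·log₁₀(σ'_f/σ'_0) = 0.24×7/(1+0.78)×log₁₀(75.764/66.416)
    = 0.94382 × 0.05719 = 0.05398 m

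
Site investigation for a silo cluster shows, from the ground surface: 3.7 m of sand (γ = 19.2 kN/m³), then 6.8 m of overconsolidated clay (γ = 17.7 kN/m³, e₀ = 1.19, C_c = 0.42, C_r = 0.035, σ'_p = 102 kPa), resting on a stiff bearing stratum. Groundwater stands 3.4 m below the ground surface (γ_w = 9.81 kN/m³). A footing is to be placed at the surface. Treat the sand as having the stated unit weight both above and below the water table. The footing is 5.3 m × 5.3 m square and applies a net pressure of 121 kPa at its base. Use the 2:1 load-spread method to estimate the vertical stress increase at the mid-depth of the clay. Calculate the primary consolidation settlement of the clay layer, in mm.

Mid-depth of clay below the ground surface: z = 3.7 + 6.8/2 = 7.1 m.
Total vertical stress at mid-clay: σ_v = 19.2×3.7 + 17.7×3.4 = 131.22 kPa.
Pore pressure: u = 9.81×(7.1 − 3.4) = 36.297 kPa.
Initial effective stress: σ'_0 = σ_v − u = 131.22 − 36.297 = 94.923 kPa.
Stress increase at mid-clay by the 2:1 spreading method:
Δσ = qBL/((B+z)(L+z)) = 121×5.3×5.3/((5.3+7.1)(5.3+7.1)) = 22.105 kPa
Final effective stress: σ'_f = 94.923 + 22.105 = 117.03 kPa.
σ'_f = 117.03 > σ'_p = 102 kPa, so the stress path crosses the preconsolidation pressure — recompression up to σ'_p, then virgin compression beyond:
S_c = H/(1+e₀)·[C_r·log₁₀(σ'_p/σ'_0) + C_c·log₁₀(σ'_f/σ'_p)]
    = 6.8/2.19 × [0.035×log₁₀(102/94.923) + 0.42×log₁₀(117.03/102)]
    = 3.105 × [0.001093 + 0.025073] = 0.08125 m

S_c ≈ 81.2 mm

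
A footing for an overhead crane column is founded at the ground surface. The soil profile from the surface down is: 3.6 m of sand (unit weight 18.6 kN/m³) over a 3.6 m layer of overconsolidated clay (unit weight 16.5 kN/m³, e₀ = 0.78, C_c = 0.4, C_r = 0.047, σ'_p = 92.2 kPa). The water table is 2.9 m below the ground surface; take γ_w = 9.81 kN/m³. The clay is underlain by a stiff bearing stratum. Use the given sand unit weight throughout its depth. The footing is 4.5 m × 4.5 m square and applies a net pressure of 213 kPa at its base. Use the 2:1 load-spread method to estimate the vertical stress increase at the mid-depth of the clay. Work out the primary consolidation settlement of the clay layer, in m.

S_c ≈ 0.0912 m

Mid-depth of clay below the ground surface: z = 3.6 + 3.6/2 = 5.4 m.
Total vertical stress at mid-clay: σ_v = 18.6×3.6 + 16.5×1.8 = 96.66 kPa.
Pore pressure: u = 9.81×(5.4 − 2.9) = 24.525 kPa.
Initial effective stress: σ'_0 = σ_v − u = 96.66 − 24.525 = 72.135 kPa.
Stress increase at mid-clay by the 2:1 spreading method:
Δσ = qBL/((B+z)(L+z)) = 213×4.5×4.5/((4.5+5.4)(4.5+5.4)) = 44.008 kPa
Final effective stress: σ'_f = 72.135 + 44.008 = 116.14 kPa.
σ'_f = 116.14 > σ'_p = 92.2 kPa, so the stress path crosses the preconsolidation pressure — recompression up to σ'_p, then virgin compression beyond:
S_c = H/(1+e₀)·[C_r·log₁₀(σ'_p/σ'_0) + C_c·log₁₀(σ'_f/σ'_p)]
    = 3.6/1.78 × [0.047×log₁₀(92.2/72.135) + 0.4×log₁₀(116.14/92.2)]
    = 2.0225 × [0.0050095 + 0.0401] = 0.09123 m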